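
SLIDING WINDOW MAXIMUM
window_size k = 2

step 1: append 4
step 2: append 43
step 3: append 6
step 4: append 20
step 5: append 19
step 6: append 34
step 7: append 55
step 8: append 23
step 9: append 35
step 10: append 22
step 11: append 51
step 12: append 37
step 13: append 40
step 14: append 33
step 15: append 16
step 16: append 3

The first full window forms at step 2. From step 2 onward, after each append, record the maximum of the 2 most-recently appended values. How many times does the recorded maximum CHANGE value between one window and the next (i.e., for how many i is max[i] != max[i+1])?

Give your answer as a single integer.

Answer: 8

Derivation:
step 1: append 4 -> window=[4] (not full yet)
step 2: append 43 -> window=[4, 43] -> max=43
step 3: append 6 -> window=[43, 6] -> max=43
step 4: append 20 -> window=[6, 20] -> max=20
step 5: append 19 -> window=[20, 19] -> max=20
step 6: append 34 -> window=[19, 34] -> max=34
step 7: append 55 -> window=[34, 55] -> max=55
step 8: append 23 -> window=[55, 23] -> max=55
step 9: append 35 -> window=[23, 35] -> max=35
step 10: append 22 -> window=[35, 22] -> max=35
step 11: append 51 -> window=[22, 51] -> max=51
step 12: append 37 -> window=[51, 37] -> max=51
step 13: append 40 -> window=[37, 40] -> max=40
step 14: append 33 -> window=[40, 33] -> max=40
step 15: append 16 -> window=[33, 16] -> max=33
step 16: append 3 -> window=[16, 3] -> max=16
Recorded maximums: 43 43 20 20 34 55 55 35 35 51 51 40 40 33 16
Changes between consecutive maximums: 8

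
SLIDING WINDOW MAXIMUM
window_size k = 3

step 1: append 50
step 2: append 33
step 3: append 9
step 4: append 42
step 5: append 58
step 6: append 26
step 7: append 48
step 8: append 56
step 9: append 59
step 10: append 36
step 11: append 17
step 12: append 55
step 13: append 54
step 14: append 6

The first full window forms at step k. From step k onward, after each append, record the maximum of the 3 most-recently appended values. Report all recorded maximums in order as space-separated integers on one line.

step 1: append 50 -> window=[50] (not full yet)
step 2: append 33 -> window=[50, 33] (not full yet)
step 3: append 9 -> window=[50, 33, 9] -> max=50
step 4: append 42 -> window=[33, 9, 42] -> max=42
step 5: append 58 -> window=[9, 42, 58] -> max=58
step 6: append 26 -> window=[42, 58, 26] -> max=58
step 7: append 48 -> window=[58, 26, 48] -> max=58
step 8: append 56 -> window=[26, 48, 56] -> max=56
step 9: append 59 -> window=[48, 56, 59] -> max=59
step 10: append 36 -> window=[56, 59, 36] -> max=59
step 11: append 17 -> window=[59, 36, 17] -> max=59
step 12: append 55 -> window=[36, 17, 55] -> max=55
step 13: append 54 -> window=[17, 55, 54] -> max=55
step 14: append 6 -> window=[55, 54, 6] -> max=55

Answer: 50 42 58 58 58 56 59 59 59 55 55 55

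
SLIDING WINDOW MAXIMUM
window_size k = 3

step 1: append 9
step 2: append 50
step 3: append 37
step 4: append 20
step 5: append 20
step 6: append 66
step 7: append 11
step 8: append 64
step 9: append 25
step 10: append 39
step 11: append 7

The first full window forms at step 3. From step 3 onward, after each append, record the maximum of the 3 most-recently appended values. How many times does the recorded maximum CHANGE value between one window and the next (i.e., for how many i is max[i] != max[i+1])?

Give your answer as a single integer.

Answer: 4

Derivation:
step 1: append 9 -> window=[9] (not full yet)
step 2: append 50 -> window=[9, 50] (not full yet)
step 3: append 37 -> window=[9, 50, 37] -> max=50
step 4: append 20 -> window=[50, 37, 20] -> max=50
step 5: append 20 -> window=[37, 20, 20] -> max=37
step 6: append 66 -> window=[20, 20, 66] -> max=66
step 7: append 11 -> window=[20, 66, 11] -> max=66
step 8: append 64 -> window=[66, 11, 64] -> max=66
step 9: append 25 -> window=[11, 64, 25] -> max=64
step 10: append 39 -> window=[64, 25, 39] -> max=64
step 11: append 7 -> window=[25, 39, 7] -> max=39
Recorded maximums: 50 50 37 66 66 66 64 64 39
Changes between consecutive maximums: 4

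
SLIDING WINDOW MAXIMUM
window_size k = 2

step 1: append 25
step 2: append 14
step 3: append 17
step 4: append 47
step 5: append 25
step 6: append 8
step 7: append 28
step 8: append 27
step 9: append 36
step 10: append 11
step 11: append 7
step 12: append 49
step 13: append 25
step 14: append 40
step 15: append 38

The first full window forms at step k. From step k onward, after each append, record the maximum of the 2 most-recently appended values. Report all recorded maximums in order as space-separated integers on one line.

Answer: 25 17 47 47 25 28 28 36 36 11 49 49 40 40

Derivation:
step 1: append 25 -> window=[25] (not full yet)
step 2: append 14 -> window=[25, 14] -> max=25
step 3: append 17 -> window=[14, 17] -> max=17
step 4: append 47 -> window=[17, 47] -> max=47
step 5: append 25 -> window=[47, 25] -> max=47
step 6: append 8 -> window=[25, 8] -> max=25
step 7: append 28 -> window=[8, 28] -> max=28
step 8: append 27 -> window=[28, 27] -> max=28
step 9: append 36 -> window=[27, 36] -> max=36
step 10: append 11 -> window=[36, 11] -> max=36
step 11: append 7 -> window=[11, 7] -> max=11
step 12: append 49 -> window=[7, 49] -> max=49
step 13: append 25 -> window=[49, 25] -> max=49
step 14: append 40 -> window=[25, 40] -> max=40
step 15: append 38 -> window=[40, 38] -> max=40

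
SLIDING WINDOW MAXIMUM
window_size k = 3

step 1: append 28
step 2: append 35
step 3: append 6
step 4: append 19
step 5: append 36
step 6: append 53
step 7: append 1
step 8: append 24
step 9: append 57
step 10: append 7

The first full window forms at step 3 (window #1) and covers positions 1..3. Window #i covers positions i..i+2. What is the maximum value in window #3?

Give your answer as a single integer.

Answer: 36

Derivation:
step 1: append 28 -> window=[28] (not full yet)
step 2: append 35 -> window=[28, 35] (not full yet)
step 3: append 6 -> window=[28, 35, 6] -> max=35
step 4: append 19 -> window=[35, 6, 19] -> max=35
step 5: append 36 -> window=[6, 19, 36] -> max=36
Window #3 max = 36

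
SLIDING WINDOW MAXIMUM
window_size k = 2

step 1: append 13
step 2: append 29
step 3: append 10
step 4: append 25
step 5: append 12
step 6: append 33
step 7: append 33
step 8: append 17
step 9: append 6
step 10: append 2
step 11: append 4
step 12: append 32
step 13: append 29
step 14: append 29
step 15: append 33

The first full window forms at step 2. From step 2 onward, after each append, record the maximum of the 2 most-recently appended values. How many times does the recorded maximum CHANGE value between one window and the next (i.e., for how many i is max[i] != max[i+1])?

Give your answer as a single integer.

step 1: append 13 -> window=[13] (not full yet)
step 2: append 29 -> window=[13, 29] -> max=29
step 3: append 10 -> window=[29, 10] -> max=29
step 4: append 25 -> window=[10, 25] -> max=25
step 5: append 12 -> window=[25, 12] -> max=25
step 6: append 33 -> window=[12, 33] -> max=33
step 7: append 33 -> window=[33, 33] -> max=33
step 8: append 17 -> window=[33, 17] -> max=33
step 9: append 6 -> window=[17, 6] -> max=17
step 10: append 2 -> window=[6, 2] -> max=6
step 11: append 4 -> window=[2, 4] -> max=4
step 12: append 32 -> window=[4, 32] -> max=32
step 13: append 29 -> window=[32, 29] -> max=32
step 14: append 29 -> window=[29, 29] -> max=29
step 15: append 33 -> window=[29, 33] -> max=33
Recorded maximums: 29 29 25 25 33 33 33 17 6 4 32 32 29 33
Changes between consecutive maximums: 8

Answer: 8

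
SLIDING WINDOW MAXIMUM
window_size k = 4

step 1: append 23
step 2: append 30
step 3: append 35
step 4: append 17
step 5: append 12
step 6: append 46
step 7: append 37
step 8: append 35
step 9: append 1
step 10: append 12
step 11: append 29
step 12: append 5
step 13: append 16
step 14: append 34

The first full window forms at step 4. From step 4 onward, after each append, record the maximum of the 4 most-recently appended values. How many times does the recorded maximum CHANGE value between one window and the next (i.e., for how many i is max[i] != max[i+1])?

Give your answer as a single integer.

step 1: append 23 -> window=[23] (not full yet)
step 2: append 30 -> window=[23, 30] (not full yet)
step 3: append 35 -> window=[23, 30, 35] (not full yet)
step 4: append 17 -> window=[23, 30, 35, 17] -> max=35
step 5: append 12 -> window=[30, 35, 17, 12] -> max=35
step 6: append 46 -> window=[35, 17, 12, 46] -> max=46
step 7: append 37 -> window=[17, 12, 46, 37] -> max=46
step 8: append 35 -> window=[12, 46, 37, 35] -> max=46
step 9: append 1 -> window=[46, 37, 35, 1] -> max=46
step 10: append 12 -> window=[37, 35, 1, 12] -> max=37
step 11: append 29 -> window=[35, 1, 12, 29] -> max=35
step 12: append 5 -> window=[1, 12, 29, 5] -> max=29
step 13: append 16 -> window=[12, 29, 5, 16] -> max=29
step 14: append 34 -> window=[29, 5, 16, 34] -> max=34
Recorded maximums: 35 35 46 46 46 46 37 35 29 29 34
Changes between consecutive maximums: 5

Answer: 5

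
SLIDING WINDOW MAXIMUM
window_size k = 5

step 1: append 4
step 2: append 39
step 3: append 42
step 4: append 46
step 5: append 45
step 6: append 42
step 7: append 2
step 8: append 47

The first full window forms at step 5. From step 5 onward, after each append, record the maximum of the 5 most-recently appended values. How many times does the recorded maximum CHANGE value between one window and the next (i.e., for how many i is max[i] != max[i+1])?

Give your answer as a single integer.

Answer: 1

Derivation:
step 1: append 4 -> window=[4] (not full yet)
step 2: append 39 -> window=[4, 39] (not full yet)
step 3: append 42 -> window=[4, 39, 42] (not full yet)
step 4: append 46 -> window=[4, 39, 42, 46] (not full yet)
step 5: append 45 -> window=[4, 39, 42, 46, 45] -> max=46
step 6: append 42 -> window=[39, 42, 46, 45, 42] -> max=46
step 7: append 2 -> window=[42, 46, 45, 42, 2] -> max=46
step 8: append 47 -> window=[46, 45, 42, 2, 47] -> max=47
Recorded maximums: 46 46 46 47
Changes between consecutive maximums: 1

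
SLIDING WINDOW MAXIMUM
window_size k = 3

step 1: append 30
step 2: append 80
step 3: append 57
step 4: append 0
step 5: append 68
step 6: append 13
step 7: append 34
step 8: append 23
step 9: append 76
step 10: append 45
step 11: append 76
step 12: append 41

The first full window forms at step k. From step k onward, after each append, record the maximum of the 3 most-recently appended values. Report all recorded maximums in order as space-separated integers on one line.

step 1: append 30 -> window=[30] (not full yet)
step 2: append 80 -> window=[30, 80] (not full yet)
step 3: append 57 -> window=[30, 80, 57] -> max=80
step 4: append 0 -> window=[80, 57, 0] -> max=80
step 5: append 68 -> window=[57, 0, 68] -> max=68
step 6: append 13 -> window=[0, 68, 13] -> max=68
step 7: append 34 -> window=[68, 13, 34] -> max=68
step 8: append 23 -> window=[13, 34, 23] -> max=34
step 9: append 76 -> window=[34, 23, 76] -> max=76
step 10: append 45 -> window=[23, 76, 45] -> max=76
step 11: append 76 -> window=[76, 45, 76] -> max=76
step 12: append 41 -> window=[45, 76, 41] -> max=76

Answer: 80 80 68 68 68 34 76 76 76 76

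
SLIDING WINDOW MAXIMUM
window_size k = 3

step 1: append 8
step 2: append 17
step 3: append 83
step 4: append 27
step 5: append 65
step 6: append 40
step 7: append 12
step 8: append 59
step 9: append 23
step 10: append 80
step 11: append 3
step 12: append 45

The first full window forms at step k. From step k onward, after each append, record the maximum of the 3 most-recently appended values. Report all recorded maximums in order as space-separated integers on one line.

Answer: 83 83 83 65 65 59 59 80 80 80

Derivation:
step 1: append 8 -> window=[8] (not full yet)
step 2: append 17 -> window=[8, 17] (not full yet)
step 3: append 83 -> window=[8, 17, 83] -> max=83
step 4: append 27 -> window=[17, 83, 27] -> max=83
step 5: append 65 -> window=[83, 27, 65] -> max=83
step 6: append 40 -> window=[27, 65, 40] -> max=65
step 7: append 12 -> window=[65, 40, 12] -> max=65
step 8: append 59 -> window=[40, 12, 59] -> max=59
step 9: append 23 -> window=[12, 59, 23] -> max=59
step 10: append 80 -> window=[59, 23, 80] -> max=80
step 11: append 3 -> window=[23, 80, 3] -> max=80
step 12: append 45 -> window=[80, 3, 45] -> max=80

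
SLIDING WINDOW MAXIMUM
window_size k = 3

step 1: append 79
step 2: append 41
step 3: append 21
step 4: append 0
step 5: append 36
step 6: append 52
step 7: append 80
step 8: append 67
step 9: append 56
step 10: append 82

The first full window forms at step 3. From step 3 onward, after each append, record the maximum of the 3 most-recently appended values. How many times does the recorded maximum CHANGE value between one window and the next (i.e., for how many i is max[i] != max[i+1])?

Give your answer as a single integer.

step 1: append 79 -> window=[79] (not full yet)
step 2: append 41 -> window=[79, 41] (not full yet)
step 3: append 21 -> window=[79, 41, 21] -> max=79
step 4: append 0 -> window=[41, 21, 0] -> max=41
step 5: append 36 -> window=[21, 0, 36] -> max=36
step 6: append 52 -> window=[0, 36, 52] -> max=52
step 7: append 80 -> window=[36, 52, 80] -> max=80
step 8: append 67 -> window=[52, 80, 67] -> max=80
step 9: append 56 -> window=[80, 67, 56] -> max=80
step 10: append 82 -> window=[67, 56, 82] -> max=82
Recorded maximums: 79 41 36 52 80 80 80 82
Changes between consecutive maximums: 5

Answer: 5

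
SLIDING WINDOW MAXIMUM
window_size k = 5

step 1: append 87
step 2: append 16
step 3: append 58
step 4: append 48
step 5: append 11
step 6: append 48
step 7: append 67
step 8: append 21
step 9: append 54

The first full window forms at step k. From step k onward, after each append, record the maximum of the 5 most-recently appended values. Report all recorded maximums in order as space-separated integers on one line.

Answer: 87 58 67 67 67

Derivation:
step 1: append 87 -> window=[87] (not full yet)
step 2: append 16 -> window=[87, 16] (not full yet)
step 3: append 58 -> window=[87, 16, 58] (not full yet)
step 4: append 48 -> window=[87, 16, 58, 48] (not full yet)
step 5: append 11 -> window=[87, 16, 58, 48, 11] -> max=87
step 6: append 48 -> window=[16, 58, 48, 11, 48] -> max=58
step 7: append 67 -> window=[58, 48, 11, 48, 67] -> max=67
step 8: append 21 -> window=[48, 11, 48, 67, 21] -> max=67
step 9: append 54 -> window=[11, 48, 67, 21, 54] -> max=67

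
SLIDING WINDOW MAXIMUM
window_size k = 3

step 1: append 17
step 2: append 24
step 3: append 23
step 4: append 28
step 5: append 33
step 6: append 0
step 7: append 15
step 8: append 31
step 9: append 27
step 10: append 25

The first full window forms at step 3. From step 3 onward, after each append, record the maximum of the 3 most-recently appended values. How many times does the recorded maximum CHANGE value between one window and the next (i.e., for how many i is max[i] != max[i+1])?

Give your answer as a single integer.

step 1: append 17 -> window=[17] (not full yet)
step 2: append 24 -> window=[17, 24] (not full yet)
step 3: append 23 -> window=[17, 24, 23] -> max=24
step 4: append 28 -> window=[24, 23, 28] -> max=28
step 5: append 33 -> window=[23, 28, 33] -> max=33
step 6: append 0 -> window=[28, 33, 0] -> max=33
step 7: append 15 -> window=[33, 0, 15] -> max=33
step 8: append 31 -> window=[0, 15, 31] -> max=31
step 9: append 27 -> window=[15, 31, 27] -> max=31
step 10: append 25 -> window=[31, 27, 25] -> max=31
Recorded maximums: 24 28 33 33 33 31 31 31
Changes between consecutive maximums: 3

Answer: 3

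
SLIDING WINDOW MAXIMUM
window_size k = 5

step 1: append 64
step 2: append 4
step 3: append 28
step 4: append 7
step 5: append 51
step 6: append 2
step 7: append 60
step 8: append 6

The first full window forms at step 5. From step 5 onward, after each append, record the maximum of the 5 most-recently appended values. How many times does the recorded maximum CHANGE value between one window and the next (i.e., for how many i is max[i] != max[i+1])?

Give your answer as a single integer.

Answer: 2

Derivation:
step 1: append 64 -> window=[64] (not full yet)
step 2: append 4 -> window=[64, 4] (not full yet)
step 3: append 28 -> window=[64, 4, 28] (not full yet)
step 4: append 7 -> window=[64, 4, 28, 7] (not full yet)
step 5: append 51 -> window=[64, 4, 28, 7, 51] -> max=64
step 6: append 2 -> window=[4, 28, 7, 51, 2] -> max=51
step 7: append 60 -> window=[28, 7, 51, 2, 60] -> max=60
step 8: append 6 -> window=[7, 51, 2, 60, 6] -> max=60
Recorded maximums: 64 51 60 60
Changes between consecutive maximums: 2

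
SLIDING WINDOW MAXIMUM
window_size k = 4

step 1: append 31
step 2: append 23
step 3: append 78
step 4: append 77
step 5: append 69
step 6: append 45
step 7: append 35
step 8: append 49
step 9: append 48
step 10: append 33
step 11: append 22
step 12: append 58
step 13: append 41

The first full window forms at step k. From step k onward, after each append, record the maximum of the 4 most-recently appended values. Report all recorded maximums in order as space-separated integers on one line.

step 1: append 31 -> window=[31] (not full yet)
step 2: append 23 -> window=[31, 23] (not full yet)
step 3: append 78 -> window=[31, 23, 78] (not full yet)
step 4: append 77 -> window=[31, 23, 78, 77] -> max=78
step 5: append 69 -> window=[23, 78, 77, 69] -> max=78
step 6: append 45 -> window=[78, 77, 69, 45] -> max=78
step 7: append 35 -> window=[77, 69, 45, 35] -> max=77
step 8: append 49 -> window=[69, 45, 35, 49] -> max=69
step 9: append 48 -> window=[45, 35, 49, 48] -> max=49
step 10: append 33 -> window=[35, 49, 48, 33] -> max=49
step 11: append 22 -> window=[49, 48, 33, 22] -> max=49
step 12: append 58 -> window=[48, 33, 22, 58] -> max=58
step 13: append 41 -> window=[33, 22, 58, 41] -> max=58

Answer: 78 78 78 77 69 49 49 49 58 58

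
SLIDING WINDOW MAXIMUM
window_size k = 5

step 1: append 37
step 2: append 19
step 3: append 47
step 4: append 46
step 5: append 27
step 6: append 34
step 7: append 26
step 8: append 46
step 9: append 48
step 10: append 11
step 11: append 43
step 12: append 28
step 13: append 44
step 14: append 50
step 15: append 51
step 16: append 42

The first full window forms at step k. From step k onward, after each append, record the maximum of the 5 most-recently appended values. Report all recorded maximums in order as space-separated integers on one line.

step 1: append 37 -> window=[37] (not full yet)
step 2: append 19 -> window=[37, 19] (not full yet)
step 3: append 47 -> window=[37, 19, 47] (not full yet)
step 4: append 46 -> window=[37, 19, 47, 46] (not full yet)
step 5: append 27 -> window=[37, 19, 47, 46, 27] -> max=47
step 6: append 34 -> window=[19, 47, 46, 27, 34] -> max=47
step 7: append 26 -> window=[47, 46, 27, 34, 26] -> max=47
step 8: append 46 -> window=[46, 27, 34, 26, 46] -> max=46
step 9: append 48 -> window=[27, 34, 26, 46, 48] -> max=48
step 10: append 11 -> window=[34, 26, 46, 48, 11] -> max=48
step 11: append 43 -> window=[26, 46, 48, 11, 43] -> max=48
step 12: append 28 -> window=[46, 48, 11, 43, 28] -> max=48
step 13: append 44 -> window=[48, 11, 43, 28, 44] -> max=48
step 14: append 50 -> window=[11, 43, 28, 44, 50] -> max=50
step 15: append 51 -> window=[43, 28, 44, 50, 51] -> max=51
step 16: append 42 -> window=[28, 44, 50, 51, 42] -> max=51

Answer: 47 47 47 46 48 48 48 48 48 50 51 51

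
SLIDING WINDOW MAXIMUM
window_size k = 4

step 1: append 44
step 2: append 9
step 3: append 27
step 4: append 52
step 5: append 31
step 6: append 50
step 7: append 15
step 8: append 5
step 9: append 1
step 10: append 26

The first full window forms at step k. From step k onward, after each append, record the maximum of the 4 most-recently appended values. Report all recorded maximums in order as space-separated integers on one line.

step 1: append 44 -> window=[44] (not full yet)
step 2: append 9 -> window=[44, 9] (not full yet)
step 3: append 27 -> window=[44, 9, 27] (not full yet)
step 4: append 52 -> window=[44, 9, 27, 52] -> max=52
step 5: append 31 -> window=[9, 27, 52, 31] -> max=52
step 6: append 50 -> window=[27, 52, 31, 50] -> max=52
step 7: append 15 -> window=[52, 31, 50, 15] -> max=52
step 8: append 5 -> window=[31, 50, 15, 5] -> max=50
step 9: append 1 -> window=[50, 15, 5, 1] -> max=50
step 10: append 26 -> window=[15, 5, 1, 26] -> max=26

Answer: 52 52 52 52 50 50 26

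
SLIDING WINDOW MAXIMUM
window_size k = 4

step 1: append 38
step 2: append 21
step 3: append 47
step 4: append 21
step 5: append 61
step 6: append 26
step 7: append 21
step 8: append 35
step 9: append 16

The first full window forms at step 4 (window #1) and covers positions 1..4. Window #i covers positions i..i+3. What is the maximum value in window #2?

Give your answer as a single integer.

Answer: 61

Derivation:
step 1: append 38 -> window=[38] (not full yet)
step 2: append 21 -> window=[38, 21] (not full yet)
step 3: append 47 -> window=[38, 21, 47] (not full yet)
step 4: append 21 -> window=[38, 21, 47, 21] -> max=47
step 5: append 61 -> window=[21, 47, 21, 61] -> max=61
Window #2 max = 61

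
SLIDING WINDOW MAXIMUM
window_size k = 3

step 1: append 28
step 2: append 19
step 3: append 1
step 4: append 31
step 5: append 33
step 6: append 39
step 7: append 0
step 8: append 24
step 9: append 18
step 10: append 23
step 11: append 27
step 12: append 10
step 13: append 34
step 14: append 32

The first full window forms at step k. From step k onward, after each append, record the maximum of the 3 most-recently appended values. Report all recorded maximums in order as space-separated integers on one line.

step 1: append 28 -> window=[28] (not full yet)
step 2: append 19 -> window=[28, 19] (not full yet)
step 3: append 1 -> window=[28, 19, 1] -> max=28
step 4: append 31 -> window=[19, 1, 31] -> max=31
step 5: append 33 -> window=[1, 31, 33] -> max=33
step 6: append 39 -> window=[31, 33, 39] -> max=39
step 7: append 0 -> window=[33, 39, 0] -> max=39
step 8: append 24 -> window=[39, 0, 24] -> max=39
step 9: append 18 -> window=[0, 24, 18] -> max=24
step 10: append 23 -> window=[24, 18, 23] -> max=24
step 11: append 27 -> window=[18, 23, 27] -> max=27
step 12: append 10 -> window=[23, 27, 10] -> max=27
step 13: append 34 -> window=[27, 10, 34] -> max=34
step 14: append 32 -> window=[10, 34, 32] -> max=34

Answer: 28 31 33 39 39 39 24 24 27 27 34 34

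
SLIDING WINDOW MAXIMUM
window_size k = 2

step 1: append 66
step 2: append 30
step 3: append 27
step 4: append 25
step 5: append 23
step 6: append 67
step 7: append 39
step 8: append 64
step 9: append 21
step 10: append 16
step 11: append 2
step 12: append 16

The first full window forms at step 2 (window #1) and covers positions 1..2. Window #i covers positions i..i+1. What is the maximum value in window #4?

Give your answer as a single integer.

step 1: append 66 -> window=[66] (not full yet)
step 2: append 30 -> window=[66, 30] -> max=66
step 3: append 27 -> window=[30, 27] -> max=30
step 4: append 25 -> window=[27, 25] -> max=27
step 5: append 23 -> window=[25, 23] -> max=25
Window #4 max = 25

Answer: 25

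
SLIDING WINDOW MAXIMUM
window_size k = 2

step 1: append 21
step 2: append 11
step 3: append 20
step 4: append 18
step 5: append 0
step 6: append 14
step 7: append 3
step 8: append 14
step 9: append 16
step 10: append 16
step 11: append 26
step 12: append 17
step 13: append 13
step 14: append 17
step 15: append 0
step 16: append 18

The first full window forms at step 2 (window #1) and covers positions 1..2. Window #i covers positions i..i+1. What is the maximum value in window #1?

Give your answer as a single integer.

Answer: 21

Derivation:
step 1: append 21 -> window=[21] (not full yet)
step 2: append 11 -> window=[21, 11] -> max=21
Window #1 max = 21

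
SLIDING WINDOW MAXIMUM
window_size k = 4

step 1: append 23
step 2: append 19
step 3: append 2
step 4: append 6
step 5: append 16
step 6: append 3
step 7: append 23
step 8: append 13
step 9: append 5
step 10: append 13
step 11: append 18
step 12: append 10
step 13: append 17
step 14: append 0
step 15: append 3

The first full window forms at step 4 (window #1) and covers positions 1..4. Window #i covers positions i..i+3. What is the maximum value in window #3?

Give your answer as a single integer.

step 1: append 23 -> window=[23] (not full yet)
step 2: append 19 -> window=[23, 19] (not full yet)
step 3: append 2 -> window=[23, 19, 2] (not full yet)
step 4: append 6 -> window=[23, 19, 2, 6] -> max=23
step 5: append 16 -> window=[19, 2, 6, 16] -> max=19
step 6: append 3 -> window=[2, 6, 16, 3] -> max=16
Window #3 max = 16

Answer: 16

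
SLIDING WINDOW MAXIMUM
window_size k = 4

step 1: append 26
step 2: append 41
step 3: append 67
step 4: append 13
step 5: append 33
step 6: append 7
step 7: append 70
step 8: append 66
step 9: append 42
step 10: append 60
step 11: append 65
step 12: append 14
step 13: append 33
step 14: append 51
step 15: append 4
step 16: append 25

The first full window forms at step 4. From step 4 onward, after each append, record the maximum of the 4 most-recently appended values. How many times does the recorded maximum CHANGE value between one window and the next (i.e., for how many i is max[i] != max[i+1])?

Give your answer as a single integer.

Answer: 4

Derivation:
step 1: append 26 -> window=[26] (not full yet)
step 2: append 41 -> window=[26, 41] (not full yet)
step 3: append 67 -> window=[26, 41, 67] (not full yet)
step 4: append 13 -> window=[26, 41, 67, 13] -> max=67
step 5: append 33 -> window=[41, 67, 13, 33] -> max=67
step 6: append 7 -> window=[67, 13, 33, 7] -> max=67
step 7: append 70 -> window=[13, 33, 7, 70] -> max=70
step 8: append 66 -> window=[33, 7, 70, 66] -> max=70
step 9: append 42 -> window=[7, 70, 66, 42] -> max=70
step 10: append 60 -> window=[70, 66, 42, 60] -> max=70
step 11: append 65 -> window=[66, 42, 60, 65] -> max=66
step 12: append 14 -> window=[42, 60, 65, 14] -> max=65
step 13: append 33 -> window=[60, 65, 14, 33] -> max=65
step 14: append 51 -> window=[65, 14, 33, 51] -> max=65
step 15: append 4 -> window=[14, 33, 51, 4] -> max=51
step 16: append 25 -> window=[33, 51, 4, 25] -> max=51
Recorded maximums: 67 67 67 70 70 70 70 66 65 65 65 51 51
Changes between consecutive maximums: 4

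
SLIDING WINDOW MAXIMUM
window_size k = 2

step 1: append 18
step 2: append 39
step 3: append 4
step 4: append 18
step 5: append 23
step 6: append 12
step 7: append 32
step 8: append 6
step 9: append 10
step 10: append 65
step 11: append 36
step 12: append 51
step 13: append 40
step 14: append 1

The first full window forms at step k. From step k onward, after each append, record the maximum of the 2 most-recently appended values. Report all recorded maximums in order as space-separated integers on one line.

step 1: append 18 -> window=[18] (not full yet)
step 2: append 39 -> window=[18, 39] -> max=39
step 3: append 4 -> window=[39, 4] -> max=39
step 4: append 18 -> window=[4, 18] -> max=18
step 5: append 23 -> window=[18, 23] -> max=23
step 6: append 12 -> window=[23, 12] -> max=23
step 7: append 32 -> window=[12, 32] -> max=32
step 8: append 6 -> window=[32, 6] -> max=32
step 9: append 10 -> window=[6, 10] -> max=10
step 10: append 65 -> window=[10, 65] -> max=65
step 11: append 36 -> window=[65, 36] -> max=65
step 12: append 51 -> window=[36, 51] -> max=51
step 13: append 40 -> window=[51, 40] -> max=51
step 14: append 1 -> window=[40, 1] -> max=40

Answer: 39 39 18 23 23 32 32 10 65 65 51 51 40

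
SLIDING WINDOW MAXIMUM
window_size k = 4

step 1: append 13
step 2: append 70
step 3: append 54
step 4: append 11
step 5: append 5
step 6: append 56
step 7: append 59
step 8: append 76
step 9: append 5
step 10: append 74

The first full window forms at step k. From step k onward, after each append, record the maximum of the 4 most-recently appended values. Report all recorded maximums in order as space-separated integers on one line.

Answer: 70 70 56 59 76 76 76

Derivation:
step 1: append 13 -> window=[13] (not full yet)
step 2: append 70 -> window=[13, 70] (not full yet)
step 3: append 54 -> window=[13, 70, 54] (not full yet)
step 4: append 11 -> window=[13, 70, 54, 11] -> max=70
step 5: append 5 -> window=[70, 54, 11, 5] -> max=70
step 6: append 56 -> window=[54, 11, 5, 56] -> max=56
step 7: append 59 -> window=[11, 5, 56, 59] -> max=59
step 8: append 76 -> window=[5, 56, 59, 76] -> max=76
step 9: append 5 -> window=[56, 59, 76, 5] -> max=76
step 10: append 74 -> window=[59, 76, 5, 74] -> max=76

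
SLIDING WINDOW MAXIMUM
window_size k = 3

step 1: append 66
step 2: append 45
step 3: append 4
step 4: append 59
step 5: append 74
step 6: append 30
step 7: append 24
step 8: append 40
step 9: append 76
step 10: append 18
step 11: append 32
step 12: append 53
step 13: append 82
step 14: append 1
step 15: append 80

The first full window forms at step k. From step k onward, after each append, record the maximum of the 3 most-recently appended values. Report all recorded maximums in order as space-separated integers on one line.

step 1: append 66 -> window=[66] (not full yet)
step 2: append 45 -> window=[66, 45] (not full yet)
step 3: append 4 -> window=[66, 45, 4] -> max=66
step 4: append 59 -> window=[45, 4, 59] -> max=59
step 5: append 74 -> window=[4, 59, 74] -> max=74
step 6: append 30 -> window=[59, 74, 30] -> max=74
step 7: append 24 -> window=[74, 30, 24] -> max=74
step 8: append 40 -> window=[30, 24, 40] -> max=40
step 9: append 76 -> window=[24, 40, 76] -> max=76
step 10: append 18 -> window=[40, 76, 18] -> max=76
step 11: append 32 -> window=[76, 18, 32] -> max=76
step 12: append 53 -> window=[18, 32, 53] -> max=53
step 13: append 82 -> window=[32, 53, 82] -> max=82
step 14: append 1 -> window=[53, 82, 1] -> max=82
step 15: append 80 -> window=[82, 1, 80] -> max=82

Answer: 66 59 74 74 74 40 76 76 76 53 82 82 82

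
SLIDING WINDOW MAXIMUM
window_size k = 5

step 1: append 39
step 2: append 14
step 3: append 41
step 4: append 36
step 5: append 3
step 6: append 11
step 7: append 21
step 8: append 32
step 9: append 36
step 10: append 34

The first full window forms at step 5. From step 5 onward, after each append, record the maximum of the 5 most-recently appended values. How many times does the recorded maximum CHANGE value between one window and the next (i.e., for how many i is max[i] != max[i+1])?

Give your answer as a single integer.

Answer: 1

Derivation:
step 1: append 39 -> window=[39] (not full yet)
step 2: append 14 -> window=[39, 14] (not full yet)
step 3: append 41 -> window=[39, 14, 41] (not full yet)
step 4: append 36 -> window=[39, 14, 41, 36] (not full yet)
step 5: append 3 -> window=[39, 14, 41, 36, 3] -> max=41
step 6: append 11 -> window=[14, 41, 36, 3, 11] -> max=41
step 7: append 21 -> window=[41, 36, 3, 11, 21] -> max=41
step 8: append 32 -> window=[36, 3, 11, 21, 32] -> max=36
step 9: append 36 -> window=[3, 11, 21, 32, 36] -> max=36
step 10: append 34 -> window=[11, 21, 32, 36, 34] -> max=36
Recorded maximums: 41 41 41 36 36 36
Changes between consecutive maximums: 1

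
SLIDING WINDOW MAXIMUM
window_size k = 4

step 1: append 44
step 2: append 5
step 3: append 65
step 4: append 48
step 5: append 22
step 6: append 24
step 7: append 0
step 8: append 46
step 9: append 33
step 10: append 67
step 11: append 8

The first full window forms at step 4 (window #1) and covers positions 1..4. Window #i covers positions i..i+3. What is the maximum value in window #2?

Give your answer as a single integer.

step 1: append 44 -> window=[44] (not full yet)
step 2: append 5 -> window=[44, 5] (not full yet)
step 3: append 65 -> window=[44, 5, 65] (not full yet)
step 4: append 48 -> window=[44, 5, 65, 48] -> max=65
step 5: append 22 -> window=[5, 65, 48, 22] -> max=65
Window #2 max = 65

Answer: 65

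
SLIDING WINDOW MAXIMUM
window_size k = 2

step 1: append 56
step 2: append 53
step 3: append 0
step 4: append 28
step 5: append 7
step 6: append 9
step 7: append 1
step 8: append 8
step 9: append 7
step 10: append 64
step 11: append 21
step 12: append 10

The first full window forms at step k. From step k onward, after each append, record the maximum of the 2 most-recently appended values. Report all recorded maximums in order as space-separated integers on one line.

Answer: 56 53 28 28 9 9 8 8 64 64 21

Derivation:
step 1: append 56 -> window=[56] (not full yet)
step 2: append 53 -> window=[56, 53] -> max=56
step 3: append 0 -> window=[53, 0] -> max=53
step 4: append 28 -> window=[0, 28] -> max=28
step 5: append 7 -> window=[28, 7] -> max=28
step 6: append 9 -> window=[7, 9] -> max=9
step 7: append 1 -> window=[9, 1] -> max=9
step 8: append 8 -> window=[1, 8] -> max=8
step 9: append 7 -> window=[8, 7] -> max=8
step 10: append 64 -> window=[7, 64] -> max=64
step 11: append 21 -> window=[64, 21] -> max=64
step 12: append 10 -> window=[21, 10] -> max=21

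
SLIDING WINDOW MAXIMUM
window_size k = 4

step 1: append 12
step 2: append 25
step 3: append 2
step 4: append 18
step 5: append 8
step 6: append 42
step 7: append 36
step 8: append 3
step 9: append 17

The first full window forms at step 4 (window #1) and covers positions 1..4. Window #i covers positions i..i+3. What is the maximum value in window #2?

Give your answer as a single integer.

step 1: append 12 -> window=[12] (not full yet)
step 2: append 25 -> window=[12, 25] (not full yet)
step 3: append 2 -> window=[12, 25, 2] (not full yet)
step 4: append 18 -> window=[12, 25, 2, 18] -> max=25
step 5: append 8 -> window=[25, 2, 18, 8] -> max=25
Window #2 max = 25

Answer: 25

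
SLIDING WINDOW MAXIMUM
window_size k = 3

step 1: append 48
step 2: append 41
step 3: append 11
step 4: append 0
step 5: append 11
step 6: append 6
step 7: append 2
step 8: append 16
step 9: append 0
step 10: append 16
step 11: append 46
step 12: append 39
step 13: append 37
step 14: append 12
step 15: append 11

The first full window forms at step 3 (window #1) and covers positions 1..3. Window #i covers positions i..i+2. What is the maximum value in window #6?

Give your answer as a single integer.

Answer: 16

Derivation:
step 1: append 48 -> window=[48] (not full yet)
step 2: append 41 -> window=[48, 41] (not full yet)
step 3: append 11 -> window=[48, 41, 11] -> max=48
step 4: append 0 -> window=[41, 11, 0] -> max=41
step 5: append 11 -> window=[11, 0, 11] -> max=11
step 6: append 6 -> window=[0, 11, 6] -> max=11
step 7: append 2 -> window=[11, 6, 2] -> max=11
step 8: append 16 -> window=[6, 2, 16] -> max=16
Window #6 max = 16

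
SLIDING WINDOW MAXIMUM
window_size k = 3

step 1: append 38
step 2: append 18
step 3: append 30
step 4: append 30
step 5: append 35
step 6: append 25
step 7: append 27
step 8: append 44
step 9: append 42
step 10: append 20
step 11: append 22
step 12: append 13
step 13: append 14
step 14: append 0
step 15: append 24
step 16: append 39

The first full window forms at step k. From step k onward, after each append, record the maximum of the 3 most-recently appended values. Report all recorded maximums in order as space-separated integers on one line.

step 1: append 38 -> window=[38] (not full yet)
step 2: append 18 -> window=[38, 18] (not full yet)
step 3: append 30 -> window=[38, 18, 30] -> max=38
step 4: append 30 -> window=[18, 30, 30] -> max=30
step 5: append 35 -> window=[30, 30, 35] -> max=35
step 6: append 25 -> window=[30, 35, 25] -> max=35
step 7: append 27 -> window=[35, 25, 27] -> max=35
step 8: append 44 -> window=[25, 27, 44] -> max=44
step 9: append 42 -> window=[27, 44, 42] -> max=44
step 10: append 20 -> window=[44, 42, 20] -> max=44
step 11: append 22 -> window=[42, 20, 22] -> max=42
step 12: append 13 -> window=[20, 22, 13] -> max=22
step 13: append 14 -> window=[22, 13, 14] -> max=22
step 14: append 0 -> window=[13, 14, 0] -> max=14
step 15: append 24 -> window=[14, 0, 24] -> max=24
step 16: append 39 -> window=[0, 24, 39] -> max=39

Answer: 38 30 35 35 35 44 44 44 42 22 22 14 24 39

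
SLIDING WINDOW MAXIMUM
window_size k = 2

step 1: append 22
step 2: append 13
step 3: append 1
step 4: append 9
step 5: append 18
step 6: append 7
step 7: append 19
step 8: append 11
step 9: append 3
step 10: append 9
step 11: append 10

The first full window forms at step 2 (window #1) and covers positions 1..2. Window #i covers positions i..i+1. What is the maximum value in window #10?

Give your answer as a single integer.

Answer: 10

Derivation:
step 1: append 22 -> window=[22] (not full yet)
step 2: append 13 -> window=[22, 13] -> max=22
step 3: append 1 -> window=[13, 1] -> max=13
step 4: append 9 -> window=[1, 9] -> max=9
step 5: append 18 -> window=[9, 18] -> max=18
step 6: append 7 -> window=[18, 7] -> max=18
step 7: append 19 -> window=[7, 19] -> max=19
step 8: append 11 -> window=[19, 11] -> max=19
step 9: append 3 -> window=[11, 3] -> max=11
step 10: append 9 -> window=[3, 9] -> max=9
step 11: append 10 -> window=[9, 10] -> max=10
Window #10 max = 10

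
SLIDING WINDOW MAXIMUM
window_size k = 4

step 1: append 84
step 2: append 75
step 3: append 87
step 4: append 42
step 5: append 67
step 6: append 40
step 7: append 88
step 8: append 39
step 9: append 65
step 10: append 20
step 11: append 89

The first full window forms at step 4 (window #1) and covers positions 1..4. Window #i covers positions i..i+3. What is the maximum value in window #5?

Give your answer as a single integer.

step 1: append 84 -> window=[84] (not full yet)
step 2: append 75 -> window=[84, 75] (not full yet)
step 3: append 87 -> window=[84, 75, 87] (not full yet)
step 4: append 42 -> window=[84, 75, 87, 42] -> max=87
step 5: append 67 -> window=[75, 87, 42, 67] -> max=87
step 6: append 40 -> window=[87, 42, 67, 40] -> max=87
step 7: append 88 -> window=[42, 67, 40, 88] -> max=88
step 8: append 39 -> window=[67, 40, 88, 39] -> max=88
Window #5 max = 88

Answer: 88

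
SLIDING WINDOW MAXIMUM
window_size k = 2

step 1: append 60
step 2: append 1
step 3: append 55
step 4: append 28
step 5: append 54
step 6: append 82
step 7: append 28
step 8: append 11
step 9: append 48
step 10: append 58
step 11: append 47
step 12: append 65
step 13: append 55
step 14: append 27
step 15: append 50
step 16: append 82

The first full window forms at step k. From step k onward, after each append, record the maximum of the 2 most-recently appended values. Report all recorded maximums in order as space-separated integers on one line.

Answer: 60 55 55 54 82 82 28 48 58 58 65 65 55 50 82

Derivation:
step 1: append 60 -> window=[60] (not full yet)
step 2: append 1 -> window=[60, 1] -> max=60
step 3: append 55 -> window=[1, 55] -> max=55
step 4: append 28 -> window=[55, 28] -> max=55
step 5: append 54 -> window=[28, 54] -> max=54
step 6: append 82 -> window=[54, 82] -> max=82
step 7: append 28 -> window=[82, 28] -> max=82
step 8: append 11 -> window=[28, 11] -> max=28
step 9: append 48 -> window=[11, 48] -> max=48
step 10: append 58 -> window=[48, 58] -> max=58
step 11: append 47 -> window=[58, 47] -> max=58
step 12: append 65 -> window=[47, 65] -> max=65
step 13: append 55 -> window=[65, 55] -> max=65
step 14: append 27 -> window=[55, 27] -> max=55
step 15: append 50 -> window=[27, 50] -> max=50
step 16: append 82 -> window=[50, 82] -> max=82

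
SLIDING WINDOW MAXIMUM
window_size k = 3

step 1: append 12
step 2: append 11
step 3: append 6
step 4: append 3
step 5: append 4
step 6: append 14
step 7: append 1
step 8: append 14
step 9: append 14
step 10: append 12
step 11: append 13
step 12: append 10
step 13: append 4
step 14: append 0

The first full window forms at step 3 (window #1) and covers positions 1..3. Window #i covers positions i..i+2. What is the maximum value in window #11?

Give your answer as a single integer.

step 1: append 12 -> window=[12] (not full yet)
step 2: append 11 -> window=[12, 11] (not full yet)
step 3: append 6 -> window=[12, 11, 6] -> max=12
step 4: append 3 -> window=[11, 6, 3] -> max=11
step 5: append 4 -> window=[6, 3, 4] -> max=6
step 6: append 14 -> window=[3, 4, 14] -> max=14
step 7: append 1 -> window=[4, 14, 1] -> max=14
step 8: append 14 -> window=[14, 1, 14] -> max=14
step 9: append 14 -> window=[1, 14, 14] -> max=14
step 10: append 12 -> window=[14, 14, 12] -> max=14
step 11: append 13 -> window=[14, 12, 13] -> max=14
step 12: append 10 -> window=[12, 13, 10] -> max=13
step 13: append 4 -> window=[13, 10, 4] -> max=13
Window #11 max = 13

Answer: 13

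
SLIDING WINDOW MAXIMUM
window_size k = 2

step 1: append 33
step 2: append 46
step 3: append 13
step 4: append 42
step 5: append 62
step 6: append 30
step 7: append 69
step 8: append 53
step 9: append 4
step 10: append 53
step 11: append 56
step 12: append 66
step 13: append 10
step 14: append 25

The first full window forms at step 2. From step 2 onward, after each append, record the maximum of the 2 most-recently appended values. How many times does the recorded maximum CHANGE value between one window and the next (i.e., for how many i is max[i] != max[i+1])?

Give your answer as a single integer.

step 1: append 33 -> window=[33] (not full yet)
step 2: append 46 -> window=[33, 46] -> max=46
step 3: append 13 -> window=[46, 13] -> max=46
step 4: append 42 -> window=[13, 42] -> max=42
step 5: append 62 -> window=[42, 62] -> max=62
step 6: append 30 -> window=[62, 30] -> max=62
step 7: append 69 -> window=[30, 69] -> max=69
step 8: append 53 -> window=[69, 53] -> max=69
step 9: append 4 -> window=[53, 4] -> max=53
step 10: append 53 -> window=[4, 53] -> max=53
step 11: append 56 -> window=[53, 56] -> max=56
step 12: append 66 -> window=[56, 66] -> max=66
step 13: append 10 -> window=[66, 10] -> max=66
step 14: append 25 -> window=[10, 25] -> max=25
Recorded maximums: 46 46 42 62 62 69 69 53 53 56 66 66 25
Changes between consecutive maximums: 7

Answer: 7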